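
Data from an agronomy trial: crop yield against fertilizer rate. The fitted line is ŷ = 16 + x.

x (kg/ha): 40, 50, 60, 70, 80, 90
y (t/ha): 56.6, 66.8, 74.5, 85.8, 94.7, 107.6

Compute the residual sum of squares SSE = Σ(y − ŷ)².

SSE = 7.54

x=40: ŷ = 16 + 40 = 56; r = 56.6 − 56 = 0.6
x=50: ŷ = 16 + 50 = 66; r = 66.8 − 66 = 0.8
x=60: ŷ = 16 + 60 = 76; r = 74.5 − 76 = -1.5
x=70: ŷ = 16 + 70 = 86; r = 85.8 − 86 = -0.2
x=80: ŷ = 16 + 80 = 96; r = 94.7 − 96 = -1.3
x=90: ŷ = 16 + 90 = 106; r = 107.6 − 106 = 1.6
SSE = 0.36 + 0.64 + 2.25 + 0.04 + 1.69 + 2.56 = 7.54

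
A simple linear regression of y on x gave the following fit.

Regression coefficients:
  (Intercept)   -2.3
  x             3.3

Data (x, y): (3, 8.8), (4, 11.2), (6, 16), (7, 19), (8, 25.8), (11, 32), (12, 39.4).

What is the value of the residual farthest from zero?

x=3: ŷ = -2.3 + 3.3·3 = 7.6; e = 8.8 − 7.6 = 1.2
x=4: ŷ = -2.3 + 3.3·4 = 10.9; e = 11.2 − 10.9 = 0.3
x=6: ŷ = -2.3 + 3.3·6 = 17.5; e = 16 − 17.5 = -1.5
x=7: ŷ = -2.3 + 3.3·7 = 20.8; e = 19 − 20.8 = -1.8
x=8: ŷ = -2.3 + 3.3·8 = 24.1; e = 25.8 − 24.1 = 1.7
x=11: ŷ = -2.3 + 3.3·11 = 34; e = 32 − 34 = -2
x=12: ŷ = -2.3 + 3.3·12 = 37.3; e = 39.4 − 37.3 = 2.1
Largest |e| is 2.1 at x = 12, residual 2.1.

e = 2.1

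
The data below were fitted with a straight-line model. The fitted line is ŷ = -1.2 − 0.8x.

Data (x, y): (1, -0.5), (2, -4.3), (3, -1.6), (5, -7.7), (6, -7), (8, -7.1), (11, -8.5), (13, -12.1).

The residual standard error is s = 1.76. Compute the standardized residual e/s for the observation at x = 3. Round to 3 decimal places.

ŷ = -1.2 − 0.8·3 = -3.6
e = -1.6 − (-3.6) = 2
e/s = 2 / 1.76 = 1.136

1.136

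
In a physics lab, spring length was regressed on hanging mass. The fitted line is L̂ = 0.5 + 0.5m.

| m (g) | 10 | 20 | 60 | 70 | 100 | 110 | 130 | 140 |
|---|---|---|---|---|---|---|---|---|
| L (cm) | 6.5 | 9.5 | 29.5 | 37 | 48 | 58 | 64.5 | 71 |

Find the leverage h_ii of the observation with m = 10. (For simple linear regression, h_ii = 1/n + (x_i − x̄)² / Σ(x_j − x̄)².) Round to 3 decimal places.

m̄ = (10 + 20 + 60 + 70 + 100 + 110 + 130 + 140)/8 = 80
Σ(m − m̄)² = 4900 + 3600 + 400 + 100 + 400 + 900 + 2500 + 3600 = 16400
h = 1/8 + (-70)²/16400 = 0.125 + 0.29878 = 0.424

h = 0.424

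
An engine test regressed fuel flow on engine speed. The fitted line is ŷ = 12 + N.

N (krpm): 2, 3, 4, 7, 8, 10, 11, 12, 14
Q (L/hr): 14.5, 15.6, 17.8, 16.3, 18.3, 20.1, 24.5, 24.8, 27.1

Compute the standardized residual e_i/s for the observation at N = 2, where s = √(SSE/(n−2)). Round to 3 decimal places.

N=2: ŷ = 12 + 2 = 14; e = 14.5 − 14 = 0.5
N=3: ŷ = 12 + 3 = 15; e = 15.6 − 15 = 0.6
N=4: ŷ = 12 + 4 = 16; e = 17.8 − 16 = 1.8
N=7: ŷ = 12 + 7 = 19; e = 16.3 − 19 = -2.7
N=8: ŷ = 12 + 8 = 20; e = 18.3 − 20 = -1.7
N=10: ŷ = 12 + 10 = 22; e = 20.1 − 22 = -1.9
N=11: ŷ = 12 + 11 = 23; e = 24.5 − 23 = 1.5
N=12: ŷ = 12 + 12 = 24; e = 24.8 − 24 = 0.8
N=14: ŷ = 12 + 14 = 26; e = 27.1 − 26 = 1.1
SSE = 0.25 + 0.36 + 3.24 + 7.29 + 2.89 + 3.61 + 2.25 + 0.64 + 1.21 = 21.74
s = √(21.74/7) = 1.7623
e/s = 0.5 / 1.7623 = 0.284

0.284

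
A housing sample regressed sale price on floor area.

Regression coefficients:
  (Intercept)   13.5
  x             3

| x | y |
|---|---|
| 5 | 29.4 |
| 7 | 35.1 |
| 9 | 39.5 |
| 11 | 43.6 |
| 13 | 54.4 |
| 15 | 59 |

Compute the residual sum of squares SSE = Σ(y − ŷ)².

x=5: ŷ = 13.5 + 3·5 = 28.5; r = 29.4 − 28.5 = 0.9
x=7: ŷ = 13.5 + 3·7 = 34.5; r = 35.1 − 34.5 = 0.6
x=9: ŷ = 13.5 + 3·9 = 40.5; r = 39.5 − 40.5 = -1
x=11: ŷ = 13.5 + 3·11 = 46.5; r = 43.6 − 46.5 = -2.9
x=13: ŷ = 13.5 + 3·13 = 52.5; r = 54.4 − 52.5 = 1.9
x=15: ŷ = 13.5 + 3·15 = 58.5; r = 59 − 58.5 = 0.5
SSE = 0.81 + 0.36 + 1 + 8.41 + 3.61 + 0.25 = 14.44

SSE = 14.44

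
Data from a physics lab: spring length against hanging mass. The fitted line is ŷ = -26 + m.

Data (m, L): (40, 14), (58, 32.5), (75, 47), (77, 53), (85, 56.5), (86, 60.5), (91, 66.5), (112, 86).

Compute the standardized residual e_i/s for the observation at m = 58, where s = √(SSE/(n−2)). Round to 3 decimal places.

m=40: ŷ = -26 + 40 = 14; e = 14 − 14 = 0
m=58: ŷ = -26 + 58 = 32; e = 32.5 − 32 = 0.5
m=75: ŷ = -26 + 75 = 49; e = 47 − 49 = -2
m=77: ŷ = -26 + 77 = 51; e = 53 − 51 = 2
m=85: ŷ = -26 + 85 = 59; e = 56.5 − 59 = -2.5
m=86: ŷ = -26 + 86 = 60; e = 60.5 − 60 = 0.5
m=91: ŷ = -26 + 91 = 65; e = 66.5 − 65 = 1.5
m=112: ŷ = -26 + 112 = 86; e = 86 − 86 = 0
SSE = 0 + 0.25 + 4 + 4 + 6.25 + 0.25 + 2.25 + 0 = 17
s = √(17/6) = 1.68325
e/s = 0.5 / 1.68325 = 0.297

0.297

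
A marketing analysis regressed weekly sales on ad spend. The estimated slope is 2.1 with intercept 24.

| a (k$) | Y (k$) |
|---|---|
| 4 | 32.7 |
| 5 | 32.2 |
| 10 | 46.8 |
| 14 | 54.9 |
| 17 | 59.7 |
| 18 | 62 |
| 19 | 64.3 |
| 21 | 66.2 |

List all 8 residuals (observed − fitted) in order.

0.3, -2.3, 1.8, 1.5, 0, 0.2, 0.4, -1.9

a=4: ŷ = 24 + 2.1·4 = 32.4; r = 32.7 − 32.4 = 0.3
a=5: ŷ = 24 + 2.1·5 = 34.5; r = 32.2 − 34.5 = -2.3
a=10: ŷ = 24 + 2.1·10 = 45; r = 46.8 − 45 = 1.8
a=14: ŷ = 24 + 2.1·14 = 53.4; r = 54.9 − 53.4 = 1.5
a=17: ŷ = 24 + 2.1·17 = 59.7; r = 59.7 − 59.7 = 0
a=18: ŷ = 24 + 2.1·18 = 61.8; r = 62 − 61.8 = 0.2
a=19: ŷ = 24 + 2.1·19 = 63.9; r = 64.3 − 63.9 = 0.4
a=21: ŷ = 24 + 2.1·21 = 68.1; r = 66.2 − 68.1 = -1.9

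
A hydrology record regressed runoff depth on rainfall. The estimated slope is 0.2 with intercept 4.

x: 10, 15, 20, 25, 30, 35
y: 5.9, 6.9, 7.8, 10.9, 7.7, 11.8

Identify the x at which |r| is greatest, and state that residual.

x = 30, r = -2.3

x=10: ŷ = 4 + 0.2·10 = 6; r = 5.9 − 6 = -0.1
x=15: ŷ = 4 + 0.2·15 = 7; r = 6.9 − 7 = -0.1
x=20: ŷ = 4 + 0.2·20 = 8; r = 7.8 − 8 = -0.2
x=25: ŷ = 4 + 0.2·25 = 9; r = 10.9 − 9 = 1.9
x=30: ŷ = 4 + 0.2·30 = 10; r = 7.7 − 10 = -2.3
x=35: ŷ = 4 + 0.2·35 = 11; r = 11.8 − 11 = 0.8
Largest |r| is 2.3 at x = 30, residual -2.3.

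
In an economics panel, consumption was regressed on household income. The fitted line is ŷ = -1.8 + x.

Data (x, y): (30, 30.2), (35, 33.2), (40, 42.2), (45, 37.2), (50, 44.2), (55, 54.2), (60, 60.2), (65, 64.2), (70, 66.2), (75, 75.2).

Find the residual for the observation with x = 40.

e = 4

ŷ = -1.8 + 40 = 38.2
e = 42.2 − 38.2 = 4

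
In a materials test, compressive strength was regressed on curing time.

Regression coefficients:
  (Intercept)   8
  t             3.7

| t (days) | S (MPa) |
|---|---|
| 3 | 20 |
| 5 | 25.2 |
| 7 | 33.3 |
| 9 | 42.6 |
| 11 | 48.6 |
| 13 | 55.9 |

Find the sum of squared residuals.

SSE = 4.6

t=3: ŷ = 8 + 3.7·3 = 19.1; r = 20 − 19.1 = 0.9
t=5: ŷ = 8 + 3.7·5 = 26.5; r = 25.2 − 26.5 = -1.3
t=7: ŷ = 8 + 3.7·7 = 33.9; r = 33.3 − 33.9 = -0.6
t=9: ŷ = 8 + 3.7·9 = 41.3; r = 42.6 − 41.3 = 1.3
t=11: ŷ = 8 + 3.7·11 = 48.7; r = 48.6 − 48.7 = -0.1
t=13: ŷ = 8 + 3.7·13 = 56.1; r = 55.9 − 56.1 = -0.2
SSE = 0.81 + 1.69 + 0.36 + 1.69 + 0.01 + 0.04 = 4.6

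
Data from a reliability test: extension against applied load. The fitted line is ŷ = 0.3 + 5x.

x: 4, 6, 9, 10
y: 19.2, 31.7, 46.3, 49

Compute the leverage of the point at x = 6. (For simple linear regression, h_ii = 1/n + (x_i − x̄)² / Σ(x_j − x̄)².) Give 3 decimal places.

x̄ = (4 + 6 + 9 + 10)/4 = 7.25
Σ(x − x̄)² = 10.5625 + 1.5625 + 3.0625 + 7.5625 = 22.75
h = 1/4 + (-1.25)²/22.75 = 0.25 + 0.0686813 = 0.319

h = 0.319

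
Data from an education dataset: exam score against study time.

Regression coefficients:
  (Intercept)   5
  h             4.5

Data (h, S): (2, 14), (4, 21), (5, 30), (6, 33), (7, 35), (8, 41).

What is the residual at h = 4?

ŷ = 5 + 4.5·4 = 23
r = 21 − 23 = -2

r = -2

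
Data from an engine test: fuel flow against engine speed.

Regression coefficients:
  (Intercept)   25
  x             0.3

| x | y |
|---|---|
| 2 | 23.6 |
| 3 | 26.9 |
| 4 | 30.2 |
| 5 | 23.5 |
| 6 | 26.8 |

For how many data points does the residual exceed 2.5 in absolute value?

x=2: ŷ = 25 + 0.3·2 = 25.6; e = 23.6 − 25.6 = -2
x=3: ŷ = 25 + 0.3·3 = 25.9; e = 26.9 − 25.9 = 1
x=4: ŷ = 25 + 0.3·4 = 26.2; e = 30.2 − 26.2 = 4
x=5: ŷ = 25 + 0.3·5 = 26.5; e = 23.5 − 26.5 = -3
x=6: ŷ = 25 + 0.3·6 = 26.8; e = 26.8 − 26.8 = 0
|e| > 2.5: x=4 (|e|=4), x=5 (|e|=3) → 2

2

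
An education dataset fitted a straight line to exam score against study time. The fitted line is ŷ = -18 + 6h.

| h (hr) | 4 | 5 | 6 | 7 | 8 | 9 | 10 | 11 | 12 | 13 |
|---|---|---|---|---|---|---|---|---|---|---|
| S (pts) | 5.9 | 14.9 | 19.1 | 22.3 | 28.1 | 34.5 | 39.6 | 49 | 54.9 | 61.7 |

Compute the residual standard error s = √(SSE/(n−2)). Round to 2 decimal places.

h=4: ŷ = -18 + 6·4 = 6; r = 5.9 − 6 = -0.1
h=5: ŷ = -18 + 6·5 = 12; r = 14.9 − 12 = 2.9
h=6: ŷ = -18 + 6·6 = 18; r = 19.1 − 18 = 1.1
h=7: ŷ = -18 + 6·7 = 24; r = 22.3 − 24 = -1.7
h=8: ŷ = -18 + 6·8 = 30; r = 28.1 − 30 = -1.9
h=9: ŷ = -18 + 6·9 = 36; r = 34.5 − 36 = -1.5
h=10: ŷ = -18 + 6·10 = 42; r = 39.6 − 42 = -2.4
h=11: ŷ = -18 + 6·11 = 48; r = 49 − 48 = 1
h=12: ŷ = -18 + 6·12 = 54; r = 54.9 − 54 = 0.9
h=13: ŷ = -18 + 6·13 = 60; r = 61.7 − 60 = 1.7
SSE = 0.01 + 8.41 + 1.21 + 2.89 + 3.61 + 2.25 + 5.76 + 1 + 0.81 + 2.89 = 28.84
s = √(28.84/8) = √3.605 ≈ 1.90

s = 1.90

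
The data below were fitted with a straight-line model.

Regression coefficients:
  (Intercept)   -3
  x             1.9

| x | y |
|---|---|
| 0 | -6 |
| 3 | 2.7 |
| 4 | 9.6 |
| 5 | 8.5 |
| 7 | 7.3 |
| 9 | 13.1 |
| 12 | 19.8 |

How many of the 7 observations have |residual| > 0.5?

x=0: ŷ = -3 + 1.9·0 = -3; r = -6 − (-3) = -3
x=3: ŷ = -3 + 1.9·3 = 2.7; r = 2.7 − 2.7 = 0
x=4: ŷ = -3 + 1.9·4 = 4.6; r = 9.6 − 4.6 = 5
x=5: ŷ = -3 + 1.9·5 = 6.5; r = 8.5 − 6.5 = 2
x=7: ŷ = -3 + 1.9·7 = 10.3; r = 7.3 − 10.3 = -3
x=9: ŷ = -3 + 1.9·9 = 14.1; r = 13.1 − 14.1 = -1
x=12: ŷ = -3 + 1.9·12 = 19.8; r = 19.8 − 19.8 = 0
|r| > 0.5: x=0 (|r|=3), x=4 (|r|=5), x=5 (|r|=2), x=7 (|r|=3), x=9 (|r|=1) → 5

5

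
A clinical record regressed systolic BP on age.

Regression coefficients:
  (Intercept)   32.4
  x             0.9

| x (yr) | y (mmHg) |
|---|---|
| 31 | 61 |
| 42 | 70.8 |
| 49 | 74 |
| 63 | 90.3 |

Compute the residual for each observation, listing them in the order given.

x=31: ŷ = 32.4 + 0.9·31 = 60.3; r = 61 − 60.3 = 0.7
x=42: ŷ = 32.4 + 0.9·42 = 70.2; r = 70.8 − 70.2 = 0.6
x=49: ŷ = 32.4 + 0.9·49 = 76.5; r = 74 − 76.5 = -2.5
x=63: ŷ = 32.4 + 0.9·63 = 89.1; r = 90.3 − 89.1 = 1.2

0.7, 0.6, -2.5, 1.2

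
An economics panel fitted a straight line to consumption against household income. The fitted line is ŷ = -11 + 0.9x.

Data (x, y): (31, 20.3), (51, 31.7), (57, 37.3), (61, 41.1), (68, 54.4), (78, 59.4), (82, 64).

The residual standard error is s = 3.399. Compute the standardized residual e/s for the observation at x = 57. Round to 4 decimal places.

-0.8826

ŷ = -11 + 0.9·57 = 40.3
e = 37.3 − 40.3 = -3
e/s = -3 / 3.399 = -0.8826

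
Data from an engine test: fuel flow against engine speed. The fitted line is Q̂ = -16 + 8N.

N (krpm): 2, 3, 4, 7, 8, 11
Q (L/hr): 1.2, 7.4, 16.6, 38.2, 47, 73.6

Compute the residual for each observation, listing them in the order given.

1.2, -0.6, 0.6, -1.8, -1, 1.6

N=2: Q̂ = -16 + 8·2 = 0; e = 1.2 − 0 = 1.2
N=3: Q̂ = -16 + 8·3 = 8; e = 7.4 − 8 = -0.6
N=4: Q̂ = -16 + 8·4 = 16; e = 16.6 − 16 = 0.6
N=7: Q̂ = -16 + 8·7 = 40; e = 38.2 − 40 = -1.8
N=8: Q̂ = -16 + 8·8 = 48; e = 47 − 48 = -1
N=11: Q̂ = -16 + 8·11 = 72; e = 73.6 − 72 = 1.6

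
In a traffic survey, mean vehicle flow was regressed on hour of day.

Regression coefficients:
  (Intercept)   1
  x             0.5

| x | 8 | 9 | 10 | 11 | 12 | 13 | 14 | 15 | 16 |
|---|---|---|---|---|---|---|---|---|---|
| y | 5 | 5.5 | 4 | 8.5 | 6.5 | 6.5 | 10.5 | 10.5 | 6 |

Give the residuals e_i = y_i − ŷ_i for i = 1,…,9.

0, 0, -2, 2, -0.5, -1, 2.5, 2, -3

x=8: ŷ = 1 + 0.5·8 = 5; e = 5 − 5 = 0
x=9: ŷ = 1 + 0.5·9 = 5.5; e = 5.5 − 5.5 = 0
x=10: ŷ = 1 + 0.5·10 = 6; e = 4 − 6 = -2
x=11: ŷ = 1 + 0.5·11 = 6.5; e = 8.5 − 6.5 = 2
x=12: ŷ = 1 + 0.5·12 = 7; e = 6.5 − 7 = -0.5
x=13: ŷ = 1 + 0.5·13 = 7.5; e = 6.5 − 7.5 = -1
x=14: ŷ = 1 + 0.5·14 = 8; e = 10.5 − 8 = 2.5
x=15: ŷ = 1 + 0.5·15 = 8.5; e = 10.5 − 8.5 = 2
x=16: ŷ = 1 + 0.5·16 = 9; e = 6 − 9 = -3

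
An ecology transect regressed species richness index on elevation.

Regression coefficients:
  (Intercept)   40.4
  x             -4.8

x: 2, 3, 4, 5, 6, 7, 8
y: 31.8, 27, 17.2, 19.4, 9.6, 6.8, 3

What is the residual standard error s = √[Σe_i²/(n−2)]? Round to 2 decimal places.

s = 2.53

x=2: ŷ = 40.4 − 4.8·2 = 30.8; e = 31.8 − 30.8 = 1
x=3: ŷ = 40.4 − 4.8·3 = 26; e = 27 − 26 = 1
x=4: ŷ = 40.4 − 4.8·4 = 21.2; e = 17.2 − 21.2 = -4
x=5: ŷ = 40.4 − 4.8·5 = 16.4; e = 19.4 − 16.4 = 3
x=6: ŷ = 40.4 − 4.8·6 = 11.6; e = 9.6 − 11.6 = -2
x=7: ŷ = 40.4 − 4.8·7 = 6.8; e = 6.8 − 6.8 = 0
x=8: ŷ = 40.4 − 4.8·8 = 2; e = 3 − 2 = 1
SSE = 1 + 1 + 16 + 9 + 4 + 0 + 1 = 32
s = √(32/5) = √6.4 ≈ 2.53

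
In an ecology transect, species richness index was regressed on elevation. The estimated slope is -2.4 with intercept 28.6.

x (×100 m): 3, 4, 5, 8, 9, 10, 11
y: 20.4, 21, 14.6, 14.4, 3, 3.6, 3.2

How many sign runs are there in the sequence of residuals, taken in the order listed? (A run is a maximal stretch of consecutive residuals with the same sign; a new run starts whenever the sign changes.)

x=3: ŷ = 28.6 − 2.4·3 = 21.4; r = 20.4 − 21.4 = -1
x=4: ŷ = 28.6 − 2.4·4 = 19; r = 21 − 19 = 2
x=5: ŷ = 28.6 − 2.4·5 = 16.6; r = 14.6 − 16.6 = -2
x=8: ŷ = 28.6 − 2.4·8 = 9.4; r = 14.4 − 9.4 = 5
x=9: ŷ = 28.6 − 2.4·9 = 7; r = 3 − 7 = -4
x=10: ŷ = 28.6 − 2.4·10 = 4.6; r = 3.6 − 4.6 = -1
x=11: ŷ = 28.6 − 2.4·11 = 2.2; r = 3.2 − 2.2 = 1
Signs: − + − + − − +
Runs: −×1, +×1, −×1, +×1, −×2, +×1 → 6

6 runs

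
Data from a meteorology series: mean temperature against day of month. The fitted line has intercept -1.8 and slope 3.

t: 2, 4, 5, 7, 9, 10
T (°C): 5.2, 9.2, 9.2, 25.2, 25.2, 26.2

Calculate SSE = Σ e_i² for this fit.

t=2: ŷ = -1.8 + 3·2 = 4.2; e = 5.2 − 4.2 = 1
t=4: ŷ = -1.8 + 3·4 = 10.2; e = 9.2 − 10.2 = -1
t=5: ŷ = -1.8 + 3·5 = 13.2; e = 9.2 − 13.2 = -4
t=7: ŷ = -1.8 + 3·7 = 19.2; e = 25.2 − 19.2 = 6
t=9: ŷ = -1.8 + 3·9 = 25.2; e = 25.2 − 25.2 = 0
t=10: ŷ = -1.8 + 3·10 = 28.2; e = 26.2 − 28.2 = -2
SSE = 1 + 1 + 16 + 36 + 0 + 4 = 58

SSE = 58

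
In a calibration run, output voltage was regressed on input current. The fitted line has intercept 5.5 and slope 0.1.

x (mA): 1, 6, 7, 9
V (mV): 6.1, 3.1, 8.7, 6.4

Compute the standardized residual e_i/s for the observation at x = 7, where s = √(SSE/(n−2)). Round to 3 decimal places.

x=1: V̂ = 5.5 + 0.1·1 = 5.6; e = 6.1 − 5.6 = 0.5
x=6: V̂ = 5.5 + 0.1·6 = 6.1; e = 3.1 − 6.1 = -3
x=7: V̂ = 5.5 + 0.1·7 = 6.2; e = 8.7 − 6.2 = 2.5
x=9: V̂ = 5.5 + 0.1·9 = 6.4; e = 6.4 − 6.4 = 0
SSE = 0.25 + 9 + 6.25 + 0 = 15.5
s = √(15.5/2) = 2.78388
e/s = 2.5 / 2.78388 = 0.898

0.898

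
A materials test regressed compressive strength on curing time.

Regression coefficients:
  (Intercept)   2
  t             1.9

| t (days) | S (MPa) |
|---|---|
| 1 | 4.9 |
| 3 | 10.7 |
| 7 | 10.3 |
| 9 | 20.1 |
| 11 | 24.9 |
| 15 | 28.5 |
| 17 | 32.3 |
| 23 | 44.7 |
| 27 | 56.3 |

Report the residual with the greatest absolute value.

r = -5

t=1: ŷ = 2 + 1.9·1 = 3.9; r = 4.9 − 3.9 = 1
t=3: ŷ = 2 + 1.9·3 = 7.7; r = 10.7 − 7.7 = 3
t=7: ŷ = 2 + 1.9·7 = 15.3; r = 10.3 − 15.3 = -5
t=9: ŷ = 2 + 1.9·9 = 19.1; r = 20.1 − 19.1 = 1
t=11: ŷ = 2 + 1.9·11 = 22.9; r = 24.9 − 22.9 = 2
t=15: ŷ = 2 + 1.9·15 = 30.5; r = 28.5 − 30.5 = -2
t=17: ŷ = 2 + 1.9·17 = 34.3; r = 32.3 − 34.3 = -2
t=23: ŷ = 2 + 1.9·23 = 45.7; r = 44.7 − 45.7 = -1
t=27: ŷ = 2 + 1.9·27 = 53.3; r = 56.3 − 53.3 = 3
Largest |r| is 5 at t = 7, residual -5.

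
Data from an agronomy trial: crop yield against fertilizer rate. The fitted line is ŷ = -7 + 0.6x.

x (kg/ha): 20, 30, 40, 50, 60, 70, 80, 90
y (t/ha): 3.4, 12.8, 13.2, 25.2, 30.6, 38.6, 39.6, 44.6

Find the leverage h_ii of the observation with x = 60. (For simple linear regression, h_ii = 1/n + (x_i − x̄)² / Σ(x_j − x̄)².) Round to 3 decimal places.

h = 0.131

x̄ = (20 + 30 + 40 + 50 + 60 + 70 + 80 + 90)/8 = 55
Σ(x − x̄)² = 1225 + 625 + 225 + 25 + 25 + 225 + 625 + 1225 = 4200
h = 1/8 + (5)²/4200 = 0.125 + 0.00595238 = 0.131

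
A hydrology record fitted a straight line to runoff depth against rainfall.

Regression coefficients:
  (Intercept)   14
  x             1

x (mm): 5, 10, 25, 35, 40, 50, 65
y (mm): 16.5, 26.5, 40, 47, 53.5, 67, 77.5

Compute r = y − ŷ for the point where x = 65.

ŷ = 14 + 65 = 79
r = 77.5 − 79 = -1.5

r = -1.5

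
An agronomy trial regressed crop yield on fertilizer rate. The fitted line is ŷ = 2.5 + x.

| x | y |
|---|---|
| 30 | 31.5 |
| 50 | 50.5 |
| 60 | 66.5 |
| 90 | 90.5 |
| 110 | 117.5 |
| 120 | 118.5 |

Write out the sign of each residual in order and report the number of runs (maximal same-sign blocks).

5 runs

x=30: ŷ = 2.5 + 30 = 32.5; e = 31.5 − 32.5 = -1
x=50: ŷ = 2.5 + 50 = 52.5; e = 50.5 − 52.5 = -2
x=60: ŷ = 2.5 + 60 = 62.5; e = 66.5 − 62.5 = 4
x=90: ŷ = 2.5 + 90 = 92.5; e = 90.5 − 92.5 = -2
x=110: ŷ = 2.5 + 110 = 112.5; e = 117.5 − 112.5 = 5
x=120: ŷ = 2.5 + 120 = 122.5; e = 118.5 − 122.5 = -4
Signs: − − + − + −
Runs: −×2, +×1, −×1, +×1, −×1 → 5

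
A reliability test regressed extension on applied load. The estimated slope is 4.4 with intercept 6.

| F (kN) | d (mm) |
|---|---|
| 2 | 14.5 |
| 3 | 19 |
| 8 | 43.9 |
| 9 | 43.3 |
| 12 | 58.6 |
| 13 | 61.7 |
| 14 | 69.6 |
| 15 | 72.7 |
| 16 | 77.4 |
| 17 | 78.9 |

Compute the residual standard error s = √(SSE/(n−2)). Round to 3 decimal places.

F=2: d̂ = 6 + 4.4·2 = 14.8; r = 14.5 − 14.8 = -0.3
F=3: d̂ = 6 + 4.4·3 = 19.2; r = 19 − 19.2 = -0.2
F=8: d̂ = 6 + 4.4·8 = 41.2; r = 43.9 − 41.2 = 2.7
F=9: d̂ = 6 + 4.4·9 = 45.6; r = 43.3 − 45.6 = -2.3
F=12: d̂ = 6 + 4.4·12 = 58.8; r = 58.6 − 58.8 = -0.2
F=13: d̂ = 6 + 4.4·13 = 63.2; r = 61.7 − 63.2 = -1.5
F=14: d̂ = 6 + 4.4·14 = 67.6; r = 69.6 − 67.6 = 2
F=15: d̂ = 6 + 4.4·15 = 72; r = 72.7 − 72 = 0.7
F=16: d̂ = 6 + 4.4·16 = 76.4; r = 77.4 − 76.4 = 1
F=17: d̂ = 6 + 4.4·17 = 80.8; r = 78.9 − 80.8 = -1.9
SSE = 0.09 + 0.04 + 7.29 + 5.29 + 0.04 + 2.25 + 4 + 0.49 + 1 + 3.61 = 24.1
s = √(24.1/8) = √3.0125 ≈ 1.736

s = 1.736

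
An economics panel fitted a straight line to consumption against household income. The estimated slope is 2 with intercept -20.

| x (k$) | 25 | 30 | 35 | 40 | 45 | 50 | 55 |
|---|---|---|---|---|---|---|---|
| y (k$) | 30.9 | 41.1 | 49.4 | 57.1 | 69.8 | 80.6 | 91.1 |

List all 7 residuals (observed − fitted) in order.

0.9, 1.1, -0.6, -2.9, -0.2, 0.6, 1.1

x=25: ŷ = -20 + 2·25 = 30; r = 30.9 − 30 = 0.9
x=30: ŷ = -20 + 2·30 = 40; r = 41.1 − 40 = 1.1
x=35: ŷ = -20 + 2·35 = 50; r = 49.4 − 50 = -0.6
x=40: ŷ = -20 + 2·40 = 60; r = 57.1 − 60 = -2.9
x=45: ŷ = -20 + 2·45 = 70; r = 69.8 − 70 = -0.2
x=50: ŷ = -20 + 2·50 = 80; r = 80.6 − 80 = 0.6
x=55: ŷ = -20 + 2·55 = 90; r = 91.1 − 90 = 1.1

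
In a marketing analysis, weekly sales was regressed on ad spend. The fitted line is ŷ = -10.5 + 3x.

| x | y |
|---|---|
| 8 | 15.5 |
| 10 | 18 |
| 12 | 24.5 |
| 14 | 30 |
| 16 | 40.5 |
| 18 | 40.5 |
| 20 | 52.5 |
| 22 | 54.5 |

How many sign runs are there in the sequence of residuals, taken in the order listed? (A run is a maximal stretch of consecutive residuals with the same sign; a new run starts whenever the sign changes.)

x=8: ŷ = -10.5 + 3·8 = 13.5; r = 15.5 − 13.5 = 2
x=10: ŷ = -10.5 + 3·10 = 19.5; r = 18 − 19.5 = -1.5
x=12: ŷ = -10.5 + 3·12 = 25.5; r = 24.5 − 25.5 = -1
x=14: ŷ = -10.5 + 3·14 = 31.5; r = 30 − 31.5 = -1.5
x=16: ŷ = -10.5 + 3·16 = 37.5; r = 40.5 − 37.5 = 3
x=18: ŷ = -10.5 + 3·18 = 43.5; r = 40.5 − 43.5 = -3
x=20: ŷ = -10.5 + 3·20 = 49.5; r = 52.5 − 49.5 = 3
x=22: ŷ = -10.5 + 3·22 = 55.5; r = 54.5 − 55.5 = -1
Signs: + − − − + − + −
Runs: +×1, −×3, +×1, −×1, +×1, −×1 → 6

6 runs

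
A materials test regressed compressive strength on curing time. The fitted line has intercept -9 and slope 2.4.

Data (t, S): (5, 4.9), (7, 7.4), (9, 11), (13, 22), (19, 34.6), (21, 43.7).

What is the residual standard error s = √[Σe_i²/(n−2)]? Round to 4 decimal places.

t=5: Ŝ = -9 + 2.4·5 = 3; e = 4.9 − 3 = 1.9
t=7: Ŝ = -9 + 2.4·7 = 7.8; e = 7.4 − 7.8 = -0.4
t=9: Ŝ = -9 + 2.4·9 = 12.6; e = 11 − 12.6 = -1.6
t=13: Ŝ = -9 + 2.4·13 = 22.2; e = 22 − 22.2 = -0.2
t=19: Ŝ = -9 + 2.4·19 = 36.6; e = 34.6 − 36.6 = -2
t=21: Ŝ = -9 + 2.4·21 = 41.4; e = 43.7 − 41.4 = 2.3
SSE = 3.61 + 0.16 + 2.56 + 0.04 + 4 + 5.29 = 15.66
s = √(15.66/4) = √3.915 ≈ 1.9786

s = 1.9786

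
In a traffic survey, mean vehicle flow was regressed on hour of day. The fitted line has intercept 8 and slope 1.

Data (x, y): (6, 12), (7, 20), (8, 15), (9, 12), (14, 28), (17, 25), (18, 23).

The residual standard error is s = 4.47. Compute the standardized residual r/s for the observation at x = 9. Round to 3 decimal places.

ŷ = 8 + 9 = 17
r = 12 − 17 = -5
r/s = -5 / 4.47 = -1.119

-1.119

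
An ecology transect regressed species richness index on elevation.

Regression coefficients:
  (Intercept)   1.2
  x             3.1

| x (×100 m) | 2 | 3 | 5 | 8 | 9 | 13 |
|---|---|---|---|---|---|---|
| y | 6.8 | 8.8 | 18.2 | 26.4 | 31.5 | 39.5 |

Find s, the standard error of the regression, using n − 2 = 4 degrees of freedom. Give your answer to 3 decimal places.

s = 1.963

x=2: ŷ = 1.2 + 3.1·2 = 7.4; e = 6.8 − 7.4 = -0.6
x=3: ŷ = 1.2 + 3.1·3 = 10.5; e = 8.8 − 10.5 = -1.7
x=5: ŷ = 1.2 + 3.1·5 = 16.7; e = 18.2 − 16.7 = 1.5
x=8: ŷ = 1.2 + 3.1·8 = 26; e = 26.4 − 26 = 0.4
x=9: ŷ = 1.2 + 3.1·9 = 29.1; e = 31.5 − 29.1 = 2.4
x=13: ŷ = 1.2 + 3.1·13 = 41.5; e = 39.5 − 41.5 = -2
SSE = 0.36 + 2.89 + 2.25 + 0.16 + 5.76 + 4 = 15.42
s = √(15.42/4) = √3.855 ≈ 1.963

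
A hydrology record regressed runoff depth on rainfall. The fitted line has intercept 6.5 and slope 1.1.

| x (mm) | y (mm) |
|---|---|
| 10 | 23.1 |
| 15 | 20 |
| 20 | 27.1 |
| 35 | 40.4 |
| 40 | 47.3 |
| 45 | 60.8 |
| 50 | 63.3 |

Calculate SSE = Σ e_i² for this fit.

x=10: ŷ = 6.5 + 1.1·10 = 17.5; e = 23.1 − 17.5 = 5.6
x=15: ŷ = 6.5 + 1.1·15 = 23; e = 20 − 23 = -3
x=20: ŷ = 6.5 + 1.1·20 = 28.5; e = 27.1 − 28.5 = -1.4
x=35: ŷ = 6.5 + 1.1·35 = 45; e = 40.4 − 45 = -4.6
x=40: ŷ = 6.5 + 1.1·40 = 50.5; e = 47.3 − 50.5 = -3.2
x=45: ŷ = 6.5 + 1.1·45 = 56; e = 60.8 − 56 = 4.8
x=50: ŷ = 6.5 + 1.1·50 = 61.5; e = 63.3 − 61.5 = 1.8
SSE = 31.36 + 9 + 1.96 + 21.16 + 10.24 + 23.04 + 3.24 = 100

SSE = 100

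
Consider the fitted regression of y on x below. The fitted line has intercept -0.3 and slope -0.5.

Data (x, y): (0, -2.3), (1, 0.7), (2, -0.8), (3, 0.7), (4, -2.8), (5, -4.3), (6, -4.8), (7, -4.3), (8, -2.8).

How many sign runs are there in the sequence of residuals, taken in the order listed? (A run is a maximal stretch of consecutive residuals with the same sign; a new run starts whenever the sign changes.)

x=0: ŷ = -0.3 − 0.5·0 = -0.3; r = -2.3 − (-0.3) = -2
x=1: ŷ = -0.3 − 0.5·1 = -0.8; r = 0.7 − (-0.8) = 1.5
x=2: ŷ = -0.3 − 0.5·2 = -1.3; r = -0.8 − (-1.3) = 0.5
x=3: ŷ = -0.3 − 0.5·3 = -1.8; r = 0.7 − (-1.8) = 2.5
x=4: ŷ = -0.3 − 0.5·4 = -2.3; r = -2.8 − (-2.3) = -0.5
x=5: ŷ = -0.3 − 0.5·5 = -2.8; r = -4.3 − (-2.8) = -1.5
x=6: ŷ = -0.3 − 0.5·6 = -3.3; r = -4.8 − (-3.3) = -1.5
x=7: ŷ = -0.3 − 0.5·7 = -3.8; r = -4.3 − (-3.8) = -0.5
x=8: ŷ = -0.3 − 0.5·8 = -4.3; r = -2.8 − (-4.3) = 1.5
Signs: − + + + − − − − +
Runs: −×1, +×3, −×4, +×1 → 4

4 runs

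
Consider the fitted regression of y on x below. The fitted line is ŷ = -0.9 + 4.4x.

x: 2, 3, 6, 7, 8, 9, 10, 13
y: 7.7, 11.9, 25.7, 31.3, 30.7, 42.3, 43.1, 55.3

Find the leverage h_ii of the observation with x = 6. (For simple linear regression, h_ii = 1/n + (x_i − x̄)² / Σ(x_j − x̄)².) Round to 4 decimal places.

h = 0.1421

x̄ = (2 + 3 + 6 + 7 + 8 + 9 + 10 + 13)/8 = 7.25
Σ(x − x̄)² = 27.5625 + 18.0625 + 1.5625 + 0.0625 + 0.5625 + 3.0625 + 7.5625 + 33.0625 = 91.5
h = 1/8 + (-1.25)²/91.5 = 0.125 + 0.0170765 = 0.1421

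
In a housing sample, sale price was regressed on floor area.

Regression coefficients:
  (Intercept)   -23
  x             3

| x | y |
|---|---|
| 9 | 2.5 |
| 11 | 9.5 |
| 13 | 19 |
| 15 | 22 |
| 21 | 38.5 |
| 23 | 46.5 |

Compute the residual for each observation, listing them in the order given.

-1.5, -0.5, 3, 0, -1.5, 0.5

x=9: ŷ = -23 + 3·9 = 4; r = 2.5 − 4 = -1.5
x=11: ŷ = -23 + 3·11 = 10; r = 9.5 − 10 = -0.5
x=13: ŷ = -23 + 3·13 = 16; r = 19 − 16 = 3
x=15: ŷ = -23 + 3·15 = 22; r = 22 − 22 = 0
x=21: ŷ = -23 + 3·21 = 40; r = 38.5 − 40 = -1.5
x=23: ŷ = -23 + 3·23 = 46; r = 46.5 − 46 = 0.5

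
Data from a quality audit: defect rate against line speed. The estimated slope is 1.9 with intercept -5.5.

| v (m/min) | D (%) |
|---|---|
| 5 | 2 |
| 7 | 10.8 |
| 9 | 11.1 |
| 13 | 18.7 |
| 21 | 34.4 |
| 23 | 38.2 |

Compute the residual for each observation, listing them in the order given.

-2, 3, -0.5, -0.5, 0, 0

v=5: D̂ = -5.5 + 1.9·5 = 4; r = 2 − 4 = -2
v=7: D̂ = -5.5 + 1.9·7 = 7.8; r = 10.8 − 7.8 = 3
v=9: D̂ = -5.5 + 1.9·9 = 11.6; r = 11.1 − 11.6 = -0.5
v=13: D̂ = -5.5 + 1.9·13 = 19.2; r = 18.7 − 19.2 = -0.5
v=21: D̂ = -5.5 + 1.9·21 = 34.4; r = 34.4 − 34.4 = 0
v=23: D̂ = -5.5 + 1.9·23 = 38.2; r = 38.2 − 38.2 = 0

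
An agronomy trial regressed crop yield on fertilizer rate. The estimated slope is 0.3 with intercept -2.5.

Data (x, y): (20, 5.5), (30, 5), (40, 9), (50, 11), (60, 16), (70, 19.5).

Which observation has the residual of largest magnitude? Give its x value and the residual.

x=20: ŷ = -2.5 + 0.3·20 = 3.5; r = 5.5 − 3.5 = 2
x=30: ŷ = -2.5 + 0.3·30 = 6.5; r = 5 − 6.5 = -1.5
x=40: ŷ = -2.5 + 0.3·40 = 9.5; r = 9 − 9.5 = -0.5
x=50: ŷ = -2.5 + 0.3·50 = 12.5; r = 11 − 12.5 = -1.5
x=60: ŷ = -2.5 + 0.3·60 = 15.5; r = 16 − 15.5 = 0.5
x=70: ŷ = -2.5 + 0.3·70 = 18.5; r = 19.5 − 18.5 = 1
Largest |r| is 2 at x = 20, residual 2.

x = 20, r = 2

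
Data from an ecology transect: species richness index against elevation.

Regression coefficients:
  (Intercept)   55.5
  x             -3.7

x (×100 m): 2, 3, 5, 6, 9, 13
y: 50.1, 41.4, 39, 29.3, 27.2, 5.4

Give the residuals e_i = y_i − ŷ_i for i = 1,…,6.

2, -3, 2, -4, 5, -2

x=2: ŷ = 55.5 − 3.7·2 = 48.1; e = 50.1 − 48.1 = 2
x=3: ŷ = 55.5 − 3.7·3 = 44.4; e = 41.4 − 44.4 = -3
x=5: ŷ = 55.5 − 3.7·5 = 37; e = 39 − 37 = 2
x=6: ŷ = 55.5 − 3.7·6 = 33.3; e = 29.3 − 33.3 = -4
x=9: ŷ = 55.5 − 3.7·9 = 22.2; e = 27.2 − 22.2 = 5
x=13: ŷ = 55.5 − 3.7·13 = 7.4; e = 5.4 − 7.4 = -2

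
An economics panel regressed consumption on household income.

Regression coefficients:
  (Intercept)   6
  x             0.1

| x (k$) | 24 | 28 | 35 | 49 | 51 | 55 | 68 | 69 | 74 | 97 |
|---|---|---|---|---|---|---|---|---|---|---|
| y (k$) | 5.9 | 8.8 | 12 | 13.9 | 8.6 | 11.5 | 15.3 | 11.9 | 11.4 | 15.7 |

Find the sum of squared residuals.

SSE = 39

x=24: ŷ = 6 + 0.1·24 = 8.4; e = 5.9 − 8.4 = -2.5
x=28: ŷ = 6 + 0.1·28 = 8.8; e = 8.8 − 8.8 = 0
x=35: ŷ = 6 + 0.1·35 = 9.5; e = 12 − 9.5 = 2.5
x=49: ŷ = 6 + 0.1·49 = 10.9; e = 13.9 − 10.9 = 3
x=51: ŷ = 6 + 0.1·51 = 11.1; e = 8.6 − 11.1 = -2.5
x=55: ŷ = 6 + 0.1·55 = 11.5; e = 11.5 − 11.5 = 0
x=68: ŷ = 6 + 0.1·68 = 12.8; e = 15.3 − 12.8 = 2.5
x=69: ŷ = 6 + 0.1·69 = 12.9; e = 11.9 − 12.9 = -1
x=74: ŷ = 6 + 0.1·74 = 13.4; e = 11.4 − 13.4 = -2
x=97: ŷ = 6 + 0.1·97 = 15.7; e = 15.7 − 15.7 = 0
SSE = 6.25 + 0 + 6.25 + 9 + 6.25 + 0 + 6.25 + 1 + 4 + 0 = 39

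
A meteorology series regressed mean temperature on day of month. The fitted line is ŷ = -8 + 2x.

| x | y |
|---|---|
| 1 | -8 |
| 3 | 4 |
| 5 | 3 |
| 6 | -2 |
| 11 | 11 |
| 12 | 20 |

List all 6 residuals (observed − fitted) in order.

x=1: ŷ = -8 + 2·1 = -6; r = -8 − (-6) = -2
x=3: ŷ = -8 + 2·3 = -2; r = 4 − (-2) = 6
x=5: ŷ = -8 + 2·5 = 2; r = 3 − 2 = 1
x=6: ŷ = -8 + 2·6 = 4; r = -2 − 4 = -6
x=11: ŷ = -8 + 2·11 = 14; r = 11 − 14 = -3
x=12: ŷ = -8 + 2·12 = 16; r = 20 − 16 = 4

-2, 6, 1, -6, -3, 4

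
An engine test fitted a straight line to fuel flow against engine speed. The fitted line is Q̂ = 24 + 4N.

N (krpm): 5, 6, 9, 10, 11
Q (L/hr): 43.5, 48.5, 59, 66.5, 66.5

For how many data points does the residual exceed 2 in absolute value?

N=5: Q̂ = 24 + 4·5 = 44; e = 43.5 − 44 = -0.5
N=6: Q̂ = 24 + 4·6 = 48; e = 48.5 − 48 = 0.5
N=9: Q̂ = 24 + 4·9 = 60; e = 59 − 60 = -1
N=10: Q̂ = 24 + 4·10 = 64; e = 66.5 − 64 = 2.5
N=11: Q̂ = 24 + 4·11 = 68; e = 66.5 − 68 = -1.5
|e| > 2: N=10 (|e|=2.5) → 1

1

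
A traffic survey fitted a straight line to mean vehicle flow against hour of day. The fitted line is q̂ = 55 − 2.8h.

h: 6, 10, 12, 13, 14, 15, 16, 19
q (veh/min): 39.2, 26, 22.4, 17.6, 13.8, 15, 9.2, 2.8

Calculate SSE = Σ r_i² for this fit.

h=6: q̂ = 55 − 2.8·6 = 38.2; r = 39.2 − 38.2 = 1
h=10: q̂ = 55 − 2.8·10 = 27; r = 26 − 27 = -1
h=12: q̂ = 55 − 2.8·12 = 21.4; r = 22.4 − 21.4 = 1
h=13: q̂ = 55 − 2.8·13 = 18.6; r = 17.6 − 18.6 = -1
h=14: q̂ = 55 − 2.8·14 = 15.8; r = 13.8 − 15.8 = -2
h=15: q̂ = 55 − 2.8·15 = 13; r = 15 − 13 = 2
h=16: q̂ = 55 − 2.8·16 = 10.2; r = 9.2 − 10.2 = -1
h=19: q̂ = 55 − 2.8·19 = 1.8; r = 2.8 − 1.8 = 1
SSE = 1 + 1 + 1 + 1 + 4 + 4 + 1 + 1 = 14

SSE = 14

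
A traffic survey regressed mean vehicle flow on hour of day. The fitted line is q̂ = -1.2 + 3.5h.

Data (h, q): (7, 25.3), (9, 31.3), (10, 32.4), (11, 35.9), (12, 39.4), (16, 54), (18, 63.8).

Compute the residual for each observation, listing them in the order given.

2, 1, -1.4, -1.4, -1.4, -0.8, 2

h=7: q̂ = -1.2 + 3.5·7 = 23.3; r = 25.3 − 23.3 = 2
h=9: q̂ = -1.2 + 3.5·9 = 30.3; r = 31.3 − 30.3 = 1
h=10: q̂ = -1.2 + 3.5·10 = 33.8; r = 32.4 − 33.8 = -1.4
h=11: q̂ = -1.2 + 3.5·11 = 37.3; r = 35.9 − 37.3 = -1.4
h=12: q̂ = -1.2 + 3.5·12 = 40.8; r = 39.4 − 40.8 = -1.4
h=16: q̂ = -1.2 + 3.5·16 = 54.8; r = 54 − 54.8 = -0.8
h=18: q̂ = -1.2 + 3.5·18 = 61.8; r = 63.8 − 61.8 = 2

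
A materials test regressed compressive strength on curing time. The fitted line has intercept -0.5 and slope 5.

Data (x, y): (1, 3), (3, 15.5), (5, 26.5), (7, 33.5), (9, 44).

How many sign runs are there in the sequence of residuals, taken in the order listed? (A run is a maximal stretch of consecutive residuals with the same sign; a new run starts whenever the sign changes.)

x=1: ŷ = -0.5 + 5·1 = 4.5; r = 3 − 4.5 = -1.5
x=3: ŷ = -0.5 + 5·3 = 14.5; r = 15.5 − 14.5 = 1
x=5: ŷ = -0.5 + 5·5 = 24.5; r = 26.5 − 24.5 = 2
x=7: ŷ = -0.5 + 5·7 = 34.5; r = 33.5 − 34.5 = -1
x=9: ŷ = -0.5 + 5·9 = 44.5; r = 44 − 44.5 = -0.5
Signs: − + + − −
Runs: −×1, +×2, −×2 → 3

3 runs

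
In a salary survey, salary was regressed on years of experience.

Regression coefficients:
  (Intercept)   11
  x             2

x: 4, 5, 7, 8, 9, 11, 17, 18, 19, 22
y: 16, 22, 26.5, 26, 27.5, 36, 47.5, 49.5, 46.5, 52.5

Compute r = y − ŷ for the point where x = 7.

r = 1.5

ŷ = 11 + 2·7 = 25
r = 26.5 − 25 = 1.5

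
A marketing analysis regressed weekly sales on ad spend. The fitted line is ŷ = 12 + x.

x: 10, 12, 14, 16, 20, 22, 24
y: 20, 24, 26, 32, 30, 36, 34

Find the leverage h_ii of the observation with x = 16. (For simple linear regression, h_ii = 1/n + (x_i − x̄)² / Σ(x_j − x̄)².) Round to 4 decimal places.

x̄ = (10 + 12 + 14 + 16 + 20 + 22 + 24)/7 = 16.8571
Σ(x − x̄)² = 47.0204 + 23.5918 + 8.16327 + 0.734694 + 9.87755 + 26.449 + 51.0204 = 166.857
h = 1/7 + (-0.857143)²/166.857 = 0.142857 + 0.00440313 = 0.1473

h = 0.1473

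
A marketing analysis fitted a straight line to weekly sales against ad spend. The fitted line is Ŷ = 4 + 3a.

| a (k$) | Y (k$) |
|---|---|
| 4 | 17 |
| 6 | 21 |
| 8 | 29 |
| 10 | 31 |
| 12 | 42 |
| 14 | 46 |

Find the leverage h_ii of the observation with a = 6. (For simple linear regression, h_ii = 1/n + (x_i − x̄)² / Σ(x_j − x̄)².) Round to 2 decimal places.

h = 0.30

ā = (4 + 6 + 8 + 10 + 12 + 14)/6 = 9
Σ(a − ā)² = 25 + 9 + 1 + 1 + 9 + 25 = 70
h = 1/6 + (-3)²/70 = 0.166667 + 0.128571 = 0.30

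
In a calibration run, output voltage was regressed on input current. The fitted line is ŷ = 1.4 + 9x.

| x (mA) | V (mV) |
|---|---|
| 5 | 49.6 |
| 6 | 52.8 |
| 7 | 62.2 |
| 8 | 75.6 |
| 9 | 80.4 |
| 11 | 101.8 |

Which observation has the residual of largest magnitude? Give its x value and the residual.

x = 5, r = 3.2

x=5: ŷ = 1.4 + 9·5 = 46.4; r = 49.6 − 46.4 = 3.2
x=6: ŷ = 1.4 + 9·6 = 55.4; r = 52.8 − 55.4 = -2.6
x=7: ŷ = 1.4 + 9·7 = 64.4; r = 62.2 − 64.4 = -2.2
x=8: ŷ = 1.4 + 9·8 = 73.4; r = 75.6 − 73.4 = 2.2
x=9: ŷ = 1.4 + 9·9 = 82.4; r = 80.4 − 82.4 = -2
x=11: ŷ = 1.4 + 9·11 = 100.4; r = 101.8 − 100.4 = 1.4
Largest |r| is 3.2 at x = 5, residual 3.2.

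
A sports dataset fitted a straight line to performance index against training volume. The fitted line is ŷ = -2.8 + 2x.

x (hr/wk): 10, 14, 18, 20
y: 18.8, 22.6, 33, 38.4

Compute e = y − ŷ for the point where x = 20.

ŷ = -2.8 + 2·20 = 37.2
e = 38.4 − 37.2 = 1.2

e = 1.2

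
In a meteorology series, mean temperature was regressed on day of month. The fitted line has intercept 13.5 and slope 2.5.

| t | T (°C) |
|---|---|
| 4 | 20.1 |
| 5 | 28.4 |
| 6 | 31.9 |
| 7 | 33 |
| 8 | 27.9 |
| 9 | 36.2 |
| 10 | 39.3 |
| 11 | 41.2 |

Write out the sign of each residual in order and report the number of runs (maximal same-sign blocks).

t=4: ŷ = 13.5 + 2.5·4 = 23.5; e = 20.1 − 23.5 = -3.4
t=5: ŷ = 13.5 + 2.5·5 = 26; e = 28.4 − 26 = 2.4
t=6: ŷ = 13.5 + 2.5·6 = 28.5; e = 31.9 − 28.5 = 3.4
t=7: ŷ = 13.5 + 2.5·7 = 31; e = 33 − 31 = 2
t=8: ŷ = 13.5 + 2.5·8 = 33.5; e = 27.9 − 33.5 = -5.6
t=9: ŷ = 13.5 + 2.5·9 = 36; e = 36.2 − 36 = 0.2
t=10: ŷ = 13.5 + 2.5·10 = 38.5; e = 39.3 − 38.5 = 0.8
t=11: ŷ = 13.5 + 2.5·11 = 41; e = 41.2 − 41 = 0.2
Signs: − + + + − + + +
Runs: −×1, +×3, −×1, +×3 → 4

4 runs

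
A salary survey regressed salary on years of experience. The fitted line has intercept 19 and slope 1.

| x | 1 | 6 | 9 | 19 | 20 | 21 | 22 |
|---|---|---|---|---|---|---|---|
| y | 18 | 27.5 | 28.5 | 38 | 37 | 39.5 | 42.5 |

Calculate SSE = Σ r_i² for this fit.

x=1: ŷ = 19 + 1 = 20; r = 18 − 20 = -2
x=6: ŷ = 19 + 6 = 25; r = 27.5 − 25 = 2.5
x=9: ŷ = 19 + 9 = 28; r = 28.5 − 28 = 0.5
x=19: ŷ = 19 + 19 = 38; r = 38 − 38 = 0
x=20: ŷ = 19 + 20 = 39; r = 37 − 39 = -2
x=21: ŷ = 19 + 21 = 40; r = 39.5 − 40 = -0.5
x=22: ŷ = 19 + 22 = 41; r = 42.5 − 41 = 1.5
SSE = 4 + 6.25 + 0.25 + 0 + 4 + 0.25 + 2.25 = 17

SSE = 17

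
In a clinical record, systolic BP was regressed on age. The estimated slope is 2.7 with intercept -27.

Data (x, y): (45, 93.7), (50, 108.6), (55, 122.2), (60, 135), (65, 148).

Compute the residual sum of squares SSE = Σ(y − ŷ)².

x=45: ŷ = -27 + 2.7·45 = 94.5; e = 93.7 − 94.5 = -0.8
x=50: ŷ = -27 + 2.7·50 = 108; e = 108.6 − 108 = 0.6
x=55: ŷ = -27 + 2.7·55 = 121.5; e = 122.2 − 121.5 = 0.7
x=60: ŷ = -27 + 2.7·60 = 135; e = 135 − 135 = 0
x=65: ŷ = -27 + 2.7·65 = 148.5; e = 148 − 148.5 = -0.5
SSE = 0.64 + 0.36 + 0.49 + 0 + 0.25 = 1.74

SSE = 1.74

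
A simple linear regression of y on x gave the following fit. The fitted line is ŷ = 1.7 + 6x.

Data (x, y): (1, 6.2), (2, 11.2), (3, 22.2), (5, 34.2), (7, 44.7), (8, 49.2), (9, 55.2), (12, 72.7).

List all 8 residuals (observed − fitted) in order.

x=1: ŷ = 1.7 + 6·1 = 7.7; e = 6.2 − 7.7 = -1.5
x=2: ŷ = 1.7 + 6·2 = 13.7; e = 11.2 − 13.7 = -2.5
x=3: ŷ = 1.7 + 6·3 = 19.7; e = 22.2 − 19.7 = 2.5
x=5: ŷ = 1.7 + 6·5 = 31.7; e = 34.2 − 31.7 = 2.5
x=7: ŷ = 1.7 + 6·7 = 43.7; e = 44.7 − 43.7 = 1
x=8: ŷ = 1.7 + 6·8 = 49.7; e = 49.2 − 49.7 = -0.5
x=9: ŷ = 1.7 + 6·9 = 55.7; e = 55.2 − 55.7 = -0.5
x=12: ŷ = 1.7 + 6·12 = 73.7; e = 72.7 − 73.7 = -1

-1.5, -2.5, 2.5, 2.5, 1, -0.5, -0.5, -1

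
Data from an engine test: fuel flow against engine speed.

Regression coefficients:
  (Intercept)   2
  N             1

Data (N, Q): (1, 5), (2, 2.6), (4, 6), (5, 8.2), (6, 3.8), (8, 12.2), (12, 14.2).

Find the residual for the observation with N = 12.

e = 0.2

Q̂ = 2 + 12 = 14
e = 14.2 − 14 = 0.2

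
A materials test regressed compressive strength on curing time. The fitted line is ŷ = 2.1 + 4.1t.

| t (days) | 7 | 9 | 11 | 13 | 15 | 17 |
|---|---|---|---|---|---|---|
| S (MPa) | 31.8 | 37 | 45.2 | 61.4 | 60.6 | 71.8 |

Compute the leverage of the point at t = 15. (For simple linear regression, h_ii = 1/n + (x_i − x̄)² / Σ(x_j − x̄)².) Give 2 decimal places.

t̄ = (7 + 9 + 11 + 13 + 15 + 17)/6 = 12
Σ(t − t̄)² = 25 + 9 + 1 + 1 + 9 + 25 = 70
h = 1/6 + (3)²/70 = 0.166667 + 0.128571 = 0.30

h = 0.30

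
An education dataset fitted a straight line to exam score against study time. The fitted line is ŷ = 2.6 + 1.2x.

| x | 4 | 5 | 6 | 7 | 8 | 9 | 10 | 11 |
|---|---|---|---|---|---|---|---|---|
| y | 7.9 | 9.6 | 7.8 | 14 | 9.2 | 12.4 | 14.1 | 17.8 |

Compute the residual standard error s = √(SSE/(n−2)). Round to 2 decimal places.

s = 2.18

x=4: ŷ = 2.6 + 1.2·4 = 7.4; r = 7.9 − 7.4 = 0.5
x=5: ŷ = 2.6 + 1.2·5 = 8.6; r = 9.6 − 8.6 = 1
x=6: ŷ = 2.6 + 1.2·6 = 9.8; r = 7.8 − 9.8 = -2
x=7: ŷ = 2.6 + 1.2·7 = 11; r = 14 − 11 = 3
x=8: ŷ = 2.6 + 1.2·8 = 12.2; r = 9.2 − 12.2 = -3
x=9: ŷ = 2.6 + 1.2·9 = 13.4; r = 12.4 − 13.4 = -1
x=10: ŷ = 2.6 + 1.2·10 = 14.6; r = 14.1 − 14.6 = -0.5
x=11: ŷ = 2.6 + 1.2·11 = 15.8; r = 17.8 − 15.8 = 2
SSE = 0.25 + 1 + 4 + 9 + 9 + 1 + 0.25 + 4 = 28.5
s = √(28.5/6) = √4.75 ≈ 2.18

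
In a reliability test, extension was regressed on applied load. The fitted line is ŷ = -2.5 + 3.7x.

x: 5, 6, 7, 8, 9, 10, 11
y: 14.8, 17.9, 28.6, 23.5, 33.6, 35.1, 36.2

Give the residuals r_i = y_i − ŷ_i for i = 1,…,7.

x=5: ŷ = -2.5 + 3.7·5 = 16; r = 14.8 − 16 = -1.2
x=6: ŷ = -2.5 + 3.7·6 = 19.7; r = 17.9 − 19.7 = -1.8
x=7: ŷ = -2.5 + 3.7·7 = 23.4; r = 28.6 − 23.4 = 5.2
x=8: ŷ = -2.5 + 3.7·8 = 27.1; r = 23.5 − 27.1 = -3.6
x=9: ŷ = -2.5 + 3.7·9 = 30.8; r = 33.6 − 30.8 = 2.8
x=10: ŷ = -2.5 + 3.7·10 = 34.5; r = 35.1 − 34.5 = 0.6
x=11: ŷ = -2.5 + 3.7·11 = 38.2; r = 36.2 − 38.2 = -2

-1.2, -1.8, 5.2, -3.6, 2.8, 0.6, -2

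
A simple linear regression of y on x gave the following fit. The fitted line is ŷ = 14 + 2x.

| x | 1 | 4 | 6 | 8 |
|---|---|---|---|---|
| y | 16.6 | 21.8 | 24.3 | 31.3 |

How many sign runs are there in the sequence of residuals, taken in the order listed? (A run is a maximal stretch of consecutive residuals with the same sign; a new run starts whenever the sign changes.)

3 runs

x=1: ŷ = 14 + 2·1 = 16; r = 16.6 − 16 = 0.6
x=4: ŷ = 14 + 2·4 = 22; r = 21.8 − 22 = -0.2
x=6: ŷ = 14 + 2·6 = 26; r = 24.3 − 26 = -1.7
x=8: ŷ = 14 + 2·8 = 30; r = 31.3 − 30 = 1.3
Signs: + − − +
Runs: +×1, −×2, +×1 → 3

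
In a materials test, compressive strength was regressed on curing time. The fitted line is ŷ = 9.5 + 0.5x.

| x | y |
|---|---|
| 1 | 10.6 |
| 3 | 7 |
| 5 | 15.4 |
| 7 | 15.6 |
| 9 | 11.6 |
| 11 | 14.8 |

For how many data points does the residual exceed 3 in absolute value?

x=1: ŷ = 9.5 + 0.5·1 = 10; e = 10.6 − 10 = 0.6
x=3: ŷ = 9.5 + 0.5·3 = 11; e = 7 − 11 = -4
x=5: ŷ = 9.5 + 0.5·5 = 12; e = 15.4 − 12 = 3.4
x=7: ŷ = 9.5 + 0.5·7 = 13; e = 15.6 − 13 = 2.6
x=9: ŷ = 9.5 + 0.5·9 = 14; e = 11.6 − 14 = -2.4
x=11: ŷ = 9.5 + 0.5·11 = 15; e = 14.8 − 15 = -0.2
|e| > 3: x=3 (|e|=4), x=5 (|e|=3.4) → 2

2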